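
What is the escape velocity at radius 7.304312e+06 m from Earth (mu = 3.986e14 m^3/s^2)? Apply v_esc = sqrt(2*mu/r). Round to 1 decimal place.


Step 1: 2*mu/r = 2 * 3.986e14 / 7.304312e+06 = 109141011.5012
Step 2: v_esc = sqrt(109141011.5012) = 10447.1 m/s

10447.1


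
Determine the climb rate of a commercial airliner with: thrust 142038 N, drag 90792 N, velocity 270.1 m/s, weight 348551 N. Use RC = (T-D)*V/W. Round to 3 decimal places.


Step 1: Excess thrust = T - D = 142038 - 90792 = 51246 N
Step 2: Excess power = 51246 * 270.1 = 13841544.6 W
Step 3: RC = 13841544.6 / 348551 = 39.712 m/s

39.712


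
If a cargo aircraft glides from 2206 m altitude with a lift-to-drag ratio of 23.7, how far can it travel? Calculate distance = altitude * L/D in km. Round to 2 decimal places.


Step 1: Glide distance = altitude * L/D = 2206 * 23.7 = 52282.2 m
Step 2: Convert to km: 52282.2 / 1000 = 52.28 km

52.28


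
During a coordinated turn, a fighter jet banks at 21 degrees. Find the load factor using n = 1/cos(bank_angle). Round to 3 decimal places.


Step 1: Convert 21 degrees to radians = 0.366519
Step 2: cos(21 deg) = 0.93358
Step 3: n = 1 / 0.93358 = 1.071

1.071


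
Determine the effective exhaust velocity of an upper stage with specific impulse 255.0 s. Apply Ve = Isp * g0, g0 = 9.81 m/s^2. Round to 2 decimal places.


Step 1: Ve = Isp * g0 = 255.0 * 9.81
Step 2: Ve = 2501.55 m/s

2501.55


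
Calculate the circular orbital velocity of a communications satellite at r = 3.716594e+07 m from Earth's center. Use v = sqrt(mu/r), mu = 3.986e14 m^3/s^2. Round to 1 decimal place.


Step 1: mu / r = 3.986e14 / 3.716594e+07 = 10724873.3652
Step 2: v = sqrt(10724873.3652) = 3274.9 m/s

3274.9


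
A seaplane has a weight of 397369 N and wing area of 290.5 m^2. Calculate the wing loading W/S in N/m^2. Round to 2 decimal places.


Step 1: Wing loading = W / S = 397369 / 290.5
Step 2: Wing loading = 1367.88 N/m^2

1367.88


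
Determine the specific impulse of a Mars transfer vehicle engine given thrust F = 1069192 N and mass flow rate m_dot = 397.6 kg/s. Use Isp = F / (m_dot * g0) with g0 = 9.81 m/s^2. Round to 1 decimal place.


Step 1: m_dot * g0 = 397.6 * 9.81 = 3900.46
Step 2: Isp = 1069192 / 3900.46 = 274.1 s

274.1


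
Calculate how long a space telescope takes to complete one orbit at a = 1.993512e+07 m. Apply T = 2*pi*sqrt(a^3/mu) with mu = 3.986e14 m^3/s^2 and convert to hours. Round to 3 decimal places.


Step 1: a^3 / mu = 7.922396e+21 / 3.986e14 = 1.987556e+07
Step 2: sqrt(1.987556e+07) = 4458.2009 s
Step 3: T = 2*pi * 4458.2009 = 28011.7 s
Step 4: T in hours = 28011.7 / 3600 = 7.781 hours

7.781


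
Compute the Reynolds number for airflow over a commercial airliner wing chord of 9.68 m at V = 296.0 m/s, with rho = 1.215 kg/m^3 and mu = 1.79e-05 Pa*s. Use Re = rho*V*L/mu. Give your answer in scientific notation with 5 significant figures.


Step 1: Numerator = rho * V * L = 1.215 * 296.0 * 9.68 = 3481.3152
Step 2: Re = 3481.3152 / 1.79e-05
Step 3: Re = 1.9449e+08

1.9449e+08


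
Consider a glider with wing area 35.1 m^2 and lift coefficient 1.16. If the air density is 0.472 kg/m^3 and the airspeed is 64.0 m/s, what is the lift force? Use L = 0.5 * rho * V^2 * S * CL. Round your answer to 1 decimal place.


Step 1: Calculate dynamic pressure q = 0.5 * 0.472 * 64.0^2 = 0.5 * 0.472 * 4096.0 = 966.656 Pa
Step 2: Multiply by wing area and lift coefficient: L = 966.656 * 35.1 * 1.16
Step 3: L = 33929.6256 * 1.16 = 39358.4 N

39358.4


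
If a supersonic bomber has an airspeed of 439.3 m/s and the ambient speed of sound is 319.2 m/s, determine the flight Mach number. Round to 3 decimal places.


Step 1: M = V / a = 439.3 / 319.2
Step 2: M = 1.376

1.376


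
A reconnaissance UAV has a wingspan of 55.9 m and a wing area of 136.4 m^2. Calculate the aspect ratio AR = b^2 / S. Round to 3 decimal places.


Step 1: b^2 = 55.9^2 = 3124.81
Step 2: AR = 3124.81 / 136.4 = 22.909

22.909


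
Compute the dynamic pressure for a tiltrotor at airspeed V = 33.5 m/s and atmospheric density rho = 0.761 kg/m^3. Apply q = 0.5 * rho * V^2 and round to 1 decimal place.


Step 1: V^2 = 33.5^2 = 1122.25
Step 2: q = 0.5 * 0.761 * 1122.25
Step 3: q = 427.0 Pa

427.0


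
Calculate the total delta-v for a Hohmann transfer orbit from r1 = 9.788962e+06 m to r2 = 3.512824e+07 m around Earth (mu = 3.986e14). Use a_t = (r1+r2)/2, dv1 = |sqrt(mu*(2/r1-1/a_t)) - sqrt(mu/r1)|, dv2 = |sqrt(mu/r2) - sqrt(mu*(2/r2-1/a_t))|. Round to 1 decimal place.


Step 1: Transfer semi-major axis a_t = (9.788962e+06 + 3.512824e+07) / 2 = 2.245860e+07 m
Step 2: v1 (circular at r1) = sqrt(mu/r1) = 6381.17 m/s
Step 3: v_t1 = sqrt(mu*(2/r1 - 1/a_t)) = 7980.63 m/s
Step 4: dv1 = |7980.63 - 6381.17| = 1599.46 m/s
Step 5: v2 (circular at r2) = 3368.53 m/s, v_t2 = 2223.91 m/s
Step 6: dv2 = |3368.53 - 2223.91| = 1144.62 m/s
Step 7: Total delta-v = 1599.46 + 1144.62 = 2744.1 m/s

2744.1


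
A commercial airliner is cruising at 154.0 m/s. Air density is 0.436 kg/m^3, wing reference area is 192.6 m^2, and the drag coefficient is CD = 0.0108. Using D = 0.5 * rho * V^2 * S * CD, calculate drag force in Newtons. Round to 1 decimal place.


Step 1: Dynamic pressure q = 0.5 * 0.436 * 154.0^2 = 5170.088 Pa
Step 2: Drag D = q * S * CD = 5170.088 * 192.6 * 0.0108
Step 3: D = 10754.2 N

10754.2


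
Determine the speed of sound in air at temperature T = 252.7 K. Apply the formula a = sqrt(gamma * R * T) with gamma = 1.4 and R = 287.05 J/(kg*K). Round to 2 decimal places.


Step 1: gamma * R * T = 1.4 * 287.05 * 252.7 = 101552.549
Step 2: a = sqrt(101552.549) = 318.67 m/s

318.67


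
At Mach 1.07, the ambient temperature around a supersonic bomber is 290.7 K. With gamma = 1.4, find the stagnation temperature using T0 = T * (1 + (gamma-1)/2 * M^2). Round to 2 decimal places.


Step 1: (gamma-1)/2 = 0.2
Step 2: M^2 = 1.1449
Step 3: 1 + 0.2 * 1.1449 = 1.22898
Step 4: T0 = 290.7 * 1.22898 = 357.26 K

357.26


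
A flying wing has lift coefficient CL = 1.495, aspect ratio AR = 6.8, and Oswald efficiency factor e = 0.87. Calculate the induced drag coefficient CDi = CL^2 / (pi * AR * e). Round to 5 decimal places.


Step 1: CL^2 = 1.495^2 = 2.235025
Step 2: pi * AR * e = 3.14159 * 6.8 * 0.87 = 18.585662
Step 3: CDi = 2.235025 / 18.585662 = 0.12026

0.12026


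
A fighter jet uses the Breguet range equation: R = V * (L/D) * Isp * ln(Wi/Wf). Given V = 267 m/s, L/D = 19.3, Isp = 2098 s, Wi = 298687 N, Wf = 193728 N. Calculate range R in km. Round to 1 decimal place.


Step 1: Coefficient = V * (L/D) * Isp = 267 * 19.3 * 2098 = 10811203.8 m
Step 2: Wi/Wf = 298687 / 193728 = 1.541785
Step 3: ln(1.541785) = 0.432941
Step 4: R = 10811203.8 * 0.432941 = 4680614.3 m = 4680.6 km

4680.6


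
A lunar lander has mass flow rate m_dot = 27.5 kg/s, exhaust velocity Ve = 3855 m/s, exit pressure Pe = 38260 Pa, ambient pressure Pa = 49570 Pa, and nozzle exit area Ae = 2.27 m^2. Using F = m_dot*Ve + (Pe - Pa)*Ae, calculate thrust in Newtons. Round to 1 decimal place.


Step 1: Momentum thrust = m_dot * Ve = 27.5 * 3855 = 106012.5 N
Step 2: Pressure thrust = (Pe - Pa) * Ae = (38260 - 49570) * 2.27 = -25673.70 N
Step 3: Total thrust F = 106012.5 + -25673.70 = 80338.8 N

80338.8


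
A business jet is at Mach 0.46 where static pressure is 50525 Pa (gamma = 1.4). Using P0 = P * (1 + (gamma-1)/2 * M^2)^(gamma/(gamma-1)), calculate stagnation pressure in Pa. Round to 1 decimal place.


Step 1: (gamma-1)/2 * M^2 = 0.2 * 0.2116 = 0.04232
Step 2: 1 + 0.04232 = 1.04232
Step 3: Exponent gamma/(gamma-1) = 3.5
Step 4: P0 = 50525 * 1.04232^3.5 = 58413.1 Pa

58413.1


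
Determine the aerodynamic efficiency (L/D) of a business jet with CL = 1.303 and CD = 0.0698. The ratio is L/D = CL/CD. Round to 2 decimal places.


Step 1: L/D = CL / CD = 1.303 / 0.0698
Step 2: L/D = 18.67

18.67


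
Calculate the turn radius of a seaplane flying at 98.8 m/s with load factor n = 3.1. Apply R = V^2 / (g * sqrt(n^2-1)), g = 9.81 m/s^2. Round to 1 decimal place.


Step 1: V^2 = 98.8^2 = 9761.44
Step 2: n^2 - 1 = 3.1^2 - 1 = 8.61
Step 3: sqrt(8.61) = 2.93428
Step 4: R = 9761.44 / (9.81 * 2.93428) = 339.1 m

339.1


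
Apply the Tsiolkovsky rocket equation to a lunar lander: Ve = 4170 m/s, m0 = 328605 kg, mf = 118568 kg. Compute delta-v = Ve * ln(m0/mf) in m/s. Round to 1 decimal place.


Step 1: Mass ratio m0/mf = 328605 / 118568 = 2.771448
Step 2: ln(2.771448) = 1.01937
Step 3: delta-v = 4170 * 1.01937 = 4250.8 m/s

4250.8


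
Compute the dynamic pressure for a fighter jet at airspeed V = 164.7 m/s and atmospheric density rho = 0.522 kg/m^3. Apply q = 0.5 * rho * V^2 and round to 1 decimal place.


Step 1: V^2 = 164.7^2 = 27126.09
Step 2: q = 0.5 * 0.522 * 27126.09
Step 3: q = 7079.9 Pa

7079.9


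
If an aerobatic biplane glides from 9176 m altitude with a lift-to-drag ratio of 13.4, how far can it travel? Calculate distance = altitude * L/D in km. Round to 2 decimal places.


Step 1: Glide distance = altitude * L/D = 9176 * 13.4 = 122958.4 m
Step 2: Convert to km: 122958.4 / 1000 = 122.96 km

122.96


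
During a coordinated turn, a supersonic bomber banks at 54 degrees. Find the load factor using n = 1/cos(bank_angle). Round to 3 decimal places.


Step 1: Convert 54 degrees to radians = 0.942478
Step 2: cos(54 deg) = 0.587785
Step 3: n = 1 / 0.587785 = 1.701

1.701


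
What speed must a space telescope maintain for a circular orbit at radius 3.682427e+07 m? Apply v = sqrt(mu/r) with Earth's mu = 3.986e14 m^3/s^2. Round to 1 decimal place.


Step 1: mu / r = 3.986e14 / 3.682427e+07 = 10824382.9409
Step 2: v = sqrt(10824382.9409) = 3290.0 m/s

3290.0


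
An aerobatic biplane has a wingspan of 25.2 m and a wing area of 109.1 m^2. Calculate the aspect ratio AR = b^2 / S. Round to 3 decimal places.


Step 1: b^2 = 25.2^2 = 635.04
Step 2: AR = 635.04 / 109.1 = 5.821

5.821


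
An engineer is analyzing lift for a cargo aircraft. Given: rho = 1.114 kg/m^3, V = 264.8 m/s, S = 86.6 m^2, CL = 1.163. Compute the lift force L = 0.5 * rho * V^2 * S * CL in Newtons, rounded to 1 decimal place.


Step 1: Calculate dynamic pressure q = 0.5 * 1.114 * 264.8^2 = 0.5 * 1.114 * 70119.04 = 39056.3053 Pa
Step 2: Multiply by wing area and lift coefficient: L = 39056.3053 * 86.6 * 1.163
Step 3: L = 3382276.0372 * 1.163 = 3933587.0 N

3933587.0


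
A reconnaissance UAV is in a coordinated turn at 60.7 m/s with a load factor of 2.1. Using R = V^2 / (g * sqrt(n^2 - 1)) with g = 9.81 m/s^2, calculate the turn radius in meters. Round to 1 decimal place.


Step 1: V^2 = 60.7^2 = 3684.49
Step 2: n^2 - 1 = 2.1^2 - 1 = 3.41
Step 3: sqrt(3.41) = 1.846619
Step 4: R = 3684.49 / (9.81 * 1.846619) = 203.4 m

203.4


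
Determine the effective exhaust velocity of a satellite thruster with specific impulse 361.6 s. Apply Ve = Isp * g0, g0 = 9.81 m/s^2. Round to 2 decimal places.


Step 1: Ve = Isp * g0 = 361.6 * 9.81
Step 2: Ve = 3547.30 m/s

3547.30


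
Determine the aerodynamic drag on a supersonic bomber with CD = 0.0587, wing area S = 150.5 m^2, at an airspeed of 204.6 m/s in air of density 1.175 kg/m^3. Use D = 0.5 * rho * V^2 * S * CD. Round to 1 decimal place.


Step 1: Dynamic pressure q = 0.5 * 1.175 * 204.6^2 = 24593.4315 Pa
Step 2: Drag D = q * S * CD = 24593.4315 * 150.5 * 0.0587
Step 3: D = 217267.0 N

217267.0


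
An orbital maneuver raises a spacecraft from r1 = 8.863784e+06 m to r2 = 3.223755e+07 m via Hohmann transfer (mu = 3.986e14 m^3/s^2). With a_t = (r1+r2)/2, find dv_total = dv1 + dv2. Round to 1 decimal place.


Step 1: Transfer semi-major axis a_t = (8.863784e+06 + 3.223755e+07) / 2 = 2.055067e+07 m
Step 2: v1 (circular at r1) = sqrt(mu/r1) = 6705.93 m/s
Step 3: v_t1 = sqrt(mu*(2/r1 - 1/a_t)) = 8398.99 m/s
Step 4: dv1 = |8398.99 - 6705.93| = 1693.06 m/s
Step 5: v2 (circular at r2) = 3516.31 m/s, v_t2 = 2309.32 m/s
Step 6: dv2 = |3516.31 - 2309.32| = 1206.99 m/s
Step 7: Total delta-v = 1693.06 + 1206.99 = 2900.1 m/s

2900.1


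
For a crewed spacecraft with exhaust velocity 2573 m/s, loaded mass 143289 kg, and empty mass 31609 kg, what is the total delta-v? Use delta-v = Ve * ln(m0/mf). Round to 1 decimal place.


Step 1: Mass ratio m0/mf = 143289 / 31609 = 4.533171
Step 2: ln(4.533171) = 1.511422
Step 3: delta-v = 2573 * 1.511422 = 3888.9 m/s

3888.9


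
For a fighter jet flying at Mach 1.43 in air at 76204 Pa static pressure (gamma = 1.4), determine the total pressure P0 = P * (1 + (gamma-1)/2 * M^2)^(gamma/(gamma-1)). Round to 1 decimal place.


Step 1: (gamma-1)/2 * M^2 = 0.2 * 2.0449 = 0.40898
Step 2: 1 + 0.40898 = 1.40898
Step 3: Exponent gamma/(gamma-1) = 3.5
Step 4: P0 = 76204 * 1.40898^3.5 = 253014.1 Pa

253014.1


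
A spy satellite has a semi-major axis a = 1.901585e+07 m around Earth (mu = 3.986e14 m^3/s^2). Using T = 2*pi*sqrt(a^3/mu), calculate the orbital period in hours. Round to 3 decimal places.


Step 1: a^3 / mu = 6.876180e+21 / 3.986e14 = 1.725083e+07
Step 2: sqrt(1.725083e+07) = 4153.4116 s
Step 3: T = 2*pi * 4153.4116 = 26096.65 s
Step 4: T in hours = 26096.65 / 3600 = 7.249 hours

7.249


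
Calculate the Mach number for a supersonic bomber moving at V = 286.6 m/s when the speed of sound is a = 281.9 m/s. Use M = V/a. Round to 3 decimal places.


Step 1: M = V / a = 286.6 / 281.9
Step 2: M = 1.017

1.017


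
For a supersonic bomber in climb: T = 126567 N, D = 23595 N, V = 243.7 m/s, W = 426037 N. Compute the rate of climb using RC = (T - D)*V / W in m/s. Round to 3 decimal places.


Step 1: Excess thrust = T - D = 126567 - 23595 = 102972 N
Step 2: Excess power = 102972 * 243.7 = 25094276.4 W
Step 3: RC = 25094276.4 / 426037 = 58.902 m/s

58.902


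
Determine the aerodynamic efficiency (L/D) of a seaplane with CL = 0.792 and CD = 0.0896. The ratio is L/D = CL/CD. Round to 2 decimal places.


Step 1: L/D = CL / CD = 0.792 / 0.0896
Step 2: L/D = 8.84

8.84


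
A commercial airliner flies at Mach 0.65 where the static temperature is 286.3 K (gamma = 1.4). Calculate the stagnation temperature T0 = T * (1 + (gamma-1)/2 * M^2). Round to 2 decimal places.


Step 1: (gamma-1)/2 = 0.2
Step 2: M^2 = 0.4225
Step 3: 1 + 0.2 * 0.4225 = 1.0845
Step 4: T0 = 286.3 * 1.0845 = 310.49 K

310.49


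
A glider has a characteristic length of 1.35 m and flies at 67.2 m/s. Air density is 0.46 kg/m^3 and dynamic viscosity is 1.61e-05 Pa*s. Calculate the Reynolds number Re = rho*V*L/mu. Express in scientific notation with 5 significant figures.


Step 1: Numerator = rho * V * L = 0.46 * 67.2 * 1.35 = 41.7312
Step 2: Re = 41.7312 / 1.61e-05
Step 3: Re = 2.5920e+06

2.5920e+06


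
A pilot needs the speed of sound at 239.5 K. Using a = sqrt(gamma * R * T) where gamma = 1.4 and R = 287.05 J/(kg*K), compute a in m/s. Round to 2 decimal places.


Step 1: gamma * R * T = 1.4 * 287.05 * 239.5 = 96247.865
Step 2: a = sqrt(96247.865) = 310.24 m/s

310.24


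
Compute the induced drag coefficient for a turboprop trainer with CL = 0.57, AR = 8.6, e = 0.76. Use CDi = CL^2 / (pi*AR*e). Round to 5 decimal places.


Step 1: CL^2 = 0.57^2 = 0.3249
Step 2: pi * AR * e = 3.14159 * 8.6 * 0.76 = 20.53345
Step 3: CDi = 0.3249 / 20.53345 = 0.01582

0.01582


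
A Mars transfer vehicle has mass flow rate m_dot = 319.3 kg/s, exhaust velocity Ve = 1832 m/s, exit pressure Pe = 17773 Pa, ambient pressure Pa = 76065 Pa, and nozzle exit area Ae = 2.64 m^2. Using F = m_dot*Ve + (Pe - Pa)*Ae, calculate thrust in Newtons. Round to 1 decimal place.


Step 1: Momentum thrust = m_dot * Ve = 319.3 * 1832 = 584957.6 N
Step 2: Pressure thrust = (Pe - Pa) * Ae = (17773 - 76065) * 2.64 = -153890.88 N
Step 3: Total thrust F = 584957.6 + -153890.88 = 431066.7 N

431066.7


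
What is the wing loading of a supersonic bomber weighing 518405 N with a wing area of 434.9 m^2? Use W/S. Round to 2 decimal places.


Step 1: Wing loading = W / S = 518405 / 434.9
Step 2: Wing loading = 1192.01 N/m^2

1192.01


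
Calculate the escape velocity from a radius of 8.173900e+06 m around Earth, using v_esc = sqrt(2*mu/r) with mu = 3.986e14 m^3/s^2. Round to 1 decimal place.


Step 1: 2*mu/r = 2 * 3.986e14 / 8.173900e+06 = 97529942.8669
Step 2: v_esc = sqrt(97529942.8669) = 9875.7 m/s

9875.7


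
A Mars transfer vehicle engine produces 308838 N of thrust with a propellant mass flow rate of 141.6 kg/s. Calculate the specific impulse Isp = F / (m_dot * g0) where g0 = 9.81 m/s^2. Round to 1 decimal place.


Step 1: m_dot * g0 = 141.6 * 9.81 = 1389.1
Step 2: Isp = 308838 / 1389.1 = 222.3 s

222.3


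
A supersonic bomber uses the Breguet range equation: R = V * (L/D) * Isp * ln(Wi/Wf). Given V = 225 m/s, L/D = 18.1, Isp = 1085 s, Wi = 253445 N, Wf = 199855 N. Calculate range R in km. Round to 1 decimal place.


Step 1: Coefficient = V * (L/D) * Isp = 225 * 18.1 * 1085 = 4418662.5 m
Step 2: Wi/Wf = 253445 / 199855 = 1.268144
Step 3: ln(1.268144) = 0.237555
Step 4: R = 4418662.5 * 0.237555 = 1049674.2 m = 1049.7 km

1049.7


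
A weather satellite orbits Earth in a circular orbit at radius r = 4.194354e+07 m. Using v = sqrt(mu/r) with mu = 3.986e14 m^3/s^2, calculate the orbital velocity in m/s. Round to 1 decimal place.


Step 1: mu / r = 3.986e14 / 4.194354e+07 = 9503251.2754
Step 2: v = sqrt(9503251.2754) = 3082.7 m/s

3082.7


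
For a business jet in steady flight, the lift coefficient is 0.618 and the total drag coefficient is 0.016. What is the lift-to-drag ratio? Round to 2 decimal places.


Step 1: L/D = CL / CD = 0.618 / 0.016
Step 2: L/D = 38.63

38.63


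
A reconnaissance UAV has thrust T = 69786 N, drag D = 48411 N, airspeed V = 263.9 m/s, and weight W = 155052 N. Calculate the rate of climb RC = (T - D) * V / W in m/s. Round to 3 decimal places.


Step 1: Excess thrust = T - D = 69786 - 48411 = 21375 N
Step 2: Excess power = 21375 * 263.9 = 5640862.5 W
Step 3: RC = 5640862.5 / 155052 = 36.380 m/s

36.380


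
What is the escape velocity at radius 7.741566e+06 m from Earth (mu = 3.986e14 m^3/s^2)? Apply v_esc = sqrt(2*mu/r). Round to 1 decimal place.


Step 1: 2*mu/r = 2 * 3.986e14 / 7.741566e+06 = 102976581.224
Step 2: v_esc = sqrt(102976581.224) = 10147.7 m/s

10147.7


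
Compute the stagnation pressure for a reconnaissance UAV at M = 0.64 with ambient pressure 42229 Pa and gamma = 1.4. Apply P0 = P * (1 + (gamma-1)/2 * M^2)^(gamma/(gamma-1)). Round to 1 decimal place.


Step 1: (gamma-1)/2 * M^2 = 0.2 * 0.4096 = 0.08192
Step 2: 1 + 0.08192 = 1.08192
Step 3: Exponent gamma/(gamma-1) = 3.5
Step 4: P0 = 42229 * 1.08192^3.5 = 55628.0 Pa

55628.0


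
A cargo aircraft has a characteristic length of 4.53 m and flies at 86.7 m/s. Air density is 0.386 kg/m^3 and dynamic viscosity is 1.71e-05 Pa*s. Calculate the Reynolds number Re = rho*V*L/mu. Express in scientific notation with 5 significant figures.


Step 1: Numerator = rho * V * L = 0.386 * 86.7 * 4.53 = 151.601886
Step 2: Re = 151.601886 / 1.71e-05
Step 3: Re = 8.8656e+06

8.8656e+06


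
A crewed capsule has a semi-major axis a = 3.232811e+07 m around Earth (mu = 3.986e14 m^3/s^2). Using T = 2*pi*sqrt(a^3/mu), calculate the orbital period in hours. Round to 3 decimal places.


Step 1: a^3 / mu = 3.378632e+22 / 3.986e14 = 8.476248e+07
Step 2: sqrt(8.476248e+07) = 9206.6541 s
Step 3: T = 2*pi * 9206.6541 = 57847.11 s
Step 4: T in hours = 57847.11 / 3600 = 16.069 hours

16.069


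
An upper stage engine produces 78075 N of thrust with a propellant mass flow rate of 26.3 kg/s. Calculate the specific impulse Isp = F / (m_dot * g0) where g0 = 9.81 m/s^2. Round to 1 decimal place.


Step 1: m_dot * g0 = 26.3 * 9.81 = 258.0
Step 2: Isp = 78075 / 258.0 = 302.6 s

302.6


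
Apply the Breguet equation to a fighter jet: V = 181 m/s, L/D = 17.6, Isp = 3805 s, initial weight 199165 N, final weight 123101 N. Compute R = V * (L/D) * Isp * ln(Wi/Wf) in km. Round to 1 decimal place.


Step 1: Coefficient = V * (L/D) * Isp = 181 * 17.6 * 3805 = 12121208.0 m
Step 2: Wi/Wf = 199165 / 123101 = 1.617899
Step 3: ln(1.617899) = 0.481128
Step 4: R = 12121208.0 * 0.481128 = 5831858.3 m = 5831.9 km

5831.9


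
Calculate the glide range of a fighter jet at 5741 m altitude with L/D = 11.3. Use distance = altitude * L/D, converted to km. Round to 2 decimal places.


Step 1: Glide distance = altitude * L/D = 5741 * 11.3 = 64873.3 m
Step 2: Convert to km: 64873.3 / 1000 = 64.87 km

64.87


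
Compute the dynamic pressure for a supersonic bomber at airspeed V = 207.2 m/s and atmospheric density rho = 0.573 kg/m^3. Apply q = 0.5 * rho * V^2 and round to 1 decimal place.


Step 1: V^2 = 207.2^2 = 42931.84
Step 2: q = 0.5 * 0.573 * 42931.84
Step 3: q = 12300.0 Pa

12300.0


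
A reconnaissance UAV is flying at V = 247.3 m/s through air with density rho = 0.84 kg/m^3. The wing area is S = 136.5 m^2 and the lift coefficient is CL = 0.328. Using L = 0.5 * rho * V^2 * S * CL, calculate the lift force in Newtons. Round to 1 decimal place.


Step 1: Calculate dynamic pressure q = 0.5 * 0.84 * 247.3^2 = 0.5 * 0.84 * 61157.29 = 25686.0618 Pa
Step 2: Multiply by wing area and lift coefficient: L = 25686.0618 * 136.5 * 0.328
Step 3: L = 3506147.4357 * 0.328 = 1150016.4 N

1150016.4


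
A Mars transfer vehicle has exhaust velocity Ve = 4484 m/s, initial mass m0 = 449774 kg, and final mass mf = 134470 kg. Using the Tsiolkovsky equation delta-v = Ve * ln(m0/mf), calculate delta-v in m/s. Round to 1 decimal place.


Step 1: Mass ratio m0/mf = 449774 / 134470 = 3.344791
Step 2: ln(3.344791) = 1.207404
Step 3: delta-v = 4484 * 1.207404 = 5414.0 m/s

5414.0


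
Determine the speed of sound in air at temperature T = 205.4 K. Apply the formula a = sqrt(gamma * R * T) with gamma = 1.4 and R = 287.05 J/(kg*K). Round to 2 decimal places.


Step 1: gamma * R * T = 1.4 * 287.05 * 205.4 = 82544.098
Step 2: a = sqrt(82544.098) = 287.30 m/s

287.30


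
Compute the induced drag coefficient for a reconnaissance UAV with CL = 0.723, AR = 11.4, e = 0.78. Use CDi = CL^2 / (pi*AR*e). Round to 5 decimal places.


Step 1: CL^2 = 0.723^2 = 0.522729
Step 2: pi * AR * e = 3.14159 * 11.4 * 0.78 = 27.935042
Step 3: CDi = 0.522729 / 27.935042 = 0.01871

0.01871


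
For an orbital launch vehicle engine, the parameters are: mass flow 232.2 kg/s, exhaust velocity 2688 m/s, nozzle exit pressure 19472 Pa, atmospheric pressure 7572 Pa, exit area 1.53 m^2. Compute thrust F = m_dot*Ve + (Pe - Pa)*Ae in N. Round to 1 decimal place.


Step 1: Momentum thrust = m_dot * Ve = 232.2 * 2688 = 624153.6 N
Step 2: Pressure thrust = (Pe - Pa) * Ae = (19472 - 7572) * 1.53 = 18207.00 N
Step 3: Total thrust F = 624153.6 + 18207.00 = 642360.6 N

642360.6


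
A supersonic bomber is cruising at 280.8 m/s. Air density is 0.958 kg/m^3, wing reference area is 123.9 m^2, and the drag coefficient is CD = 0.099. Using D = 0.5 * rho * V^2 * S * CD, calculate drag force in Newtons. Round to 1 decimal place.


Step 1: Dynamic pressure q = 0.5 * 0.958 * 280.8^2 = 37768.4986 Pa
Step 2: Drag D = q * S * CD = 37768.4986 * 123.9 * 0.099
Step 3: D = 463272.2 N

463272.2


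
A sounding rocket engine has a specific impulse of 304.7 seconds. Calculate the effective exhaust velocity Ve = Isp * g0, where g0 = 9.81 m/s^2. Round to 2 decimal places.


Step 1: Ve = Isp * g0 = 304.7 * 9.81
Step 2: Ve = 2989.11 m/s

2989.11


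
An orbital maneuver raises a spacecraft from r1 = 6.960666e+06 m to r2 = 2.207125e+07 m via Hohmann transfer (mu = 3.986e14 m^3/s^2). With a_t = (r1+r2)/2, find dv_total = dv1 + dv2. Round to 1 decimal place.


Step 1: Transfer semi-major axis a_t = (6.960666e+06 + 2.207125e+07) / 2 = 1.451596e+07 m
Step 2: v1 (circular at r1) = sqrt(mu/r1) = 7567.34 m/s
Step 3: v_t1 = sqrt(mu*(2/r1 - 1/a_t)) = 9331.12 m/s
Step 4: dv1 = |9331.12 - 7567.34| = 1763.78 m/s
Step 5: v2 (circular at r2) = 4249.67 m/s, v_t2 = 2942.78 m/s
Step 6: dv2 = |4249.67 - 2942.78| = 1306.89 m/s
Step 7: Total delta-v = 1763.78 + 1306.89 = 3070.7 m/s

3070.7


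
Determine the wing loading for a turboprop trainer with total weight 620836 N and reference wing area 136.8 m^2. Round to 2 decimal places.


Step 1: Wing loading = W / S = 620836 / 136.8
Step 2: Wing loading = 4538.27 N/m^2

4538.27


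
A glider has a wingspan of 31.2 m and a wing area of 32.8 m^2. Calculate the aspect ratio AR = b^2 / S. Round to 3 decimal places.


Step 1: b^2 = 31.2^2 = 973.44
Step 2: AR = 973.44 / 32.8 = 29.678

29.678


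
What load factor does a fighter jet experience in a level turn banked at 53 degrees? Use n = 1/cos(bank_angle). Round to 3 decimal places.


Step 1: Convert 53 degrees to radians = 0.925025
Step 2: cos(53 deg) = 0.601815
Step 3: n = 1 / 0.601815 = 1.662

1.662


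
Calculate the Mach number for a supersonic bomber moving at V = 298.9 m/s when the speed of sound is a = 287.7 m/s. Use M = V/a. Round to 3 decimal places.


Step 1: M = V / a = 298.9 / 287.7
Step 2: M = 1.039

1.039


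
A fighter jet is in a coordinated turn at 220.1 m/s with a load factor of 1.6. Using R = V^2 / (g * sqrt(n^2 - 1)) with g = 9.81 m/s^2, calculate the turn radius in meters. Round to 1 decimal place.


Step 1: V^2 = 220.1^2 = 48444.01
Step 2: n^2 - 1 = 1.6^2 - 1 = 1.56
Step 3: sqrt(1.56) = 1.249
Step 4: R = 48444.01 / (9.81 * 1.249) = 3953.7 m

3953.7


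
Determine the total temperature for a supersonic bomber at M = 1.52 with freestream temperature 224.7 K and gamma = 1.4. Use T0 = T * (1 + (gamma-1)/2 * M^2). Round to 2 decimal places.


Step 1: (gamma-1)/2 = 0.2
Step 2: M^2 = 2.3104
Step 3: 1 + 0.2 * 2.3104 = 1.46208
Step 4: T0 = 224.7 * 1.46208 = 328.53 K

328.53


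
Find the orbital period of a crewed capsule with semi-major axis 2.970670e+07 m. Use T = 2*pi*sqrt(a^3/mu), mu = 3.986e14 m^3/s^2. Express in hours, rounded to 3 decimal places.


Step 1: a^3 / mu = 2.621581e+22 / 3.986e14 = 6.576971e+07
Step 2: sqrt(6.576971e+07) = 8109.8527 s
Step 3: T = 2*pi * 8109.8527 = 50955.71 s
Step 4: T in hours = 50955.71 / 3600 = 14.154 hours

14.154


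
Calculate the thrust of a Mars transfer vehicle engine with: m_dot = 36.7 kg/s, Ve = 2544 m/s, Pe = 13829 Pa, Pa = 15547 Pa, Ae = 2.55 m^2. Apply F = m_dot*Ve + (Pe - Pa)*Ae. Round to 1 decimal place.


Step 1: Momentum thrust = m_dot * Ve = 36.7 * 2544 = 93364.8 N
Step 2: Pressure thrust = (Pe - Pa) * Ae = (13829 - 15547) * 2.55 = -4380.90 N
Step 3: Total thrust F = 93364.8 + -4380.90 = 88983.9 N

88983.9


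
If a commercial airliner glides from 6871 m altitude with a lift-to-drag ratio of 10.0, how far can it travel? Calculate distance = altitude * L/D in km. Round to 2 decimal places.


Step 1: Glide distance = altitude * L/D = 6871 * 10.0 = 68710.0 m
Step 2: Convert to km: 68710.0 / 1000 = 68.71 km

68.71


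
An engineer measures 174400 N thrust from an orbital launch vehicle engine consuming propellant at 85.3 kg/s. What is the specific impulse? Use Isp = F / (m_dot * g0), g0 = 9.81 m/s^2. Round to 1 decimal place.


Step 1: m_dot * g0 = 85.3 * 9.81 = 836.79
Step 2: Isp = 174400 / 836.79 = 208.4 s

208.4


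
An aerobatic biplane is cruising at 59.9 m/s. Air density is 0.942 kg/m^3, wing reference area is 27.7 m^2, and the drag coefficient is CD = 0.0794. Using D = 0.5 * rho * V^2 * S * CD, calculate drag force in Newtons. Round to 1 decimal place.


Step 1: Dynamic pressure q = 0.5 * 0.942 * 59.9^2 = 1689.9527 Pa
Step 2: Drag D = q * S * CD = 1689.9527 * 27.7 * 0.0794
Step 3: D = 3716.8 N

3716.8


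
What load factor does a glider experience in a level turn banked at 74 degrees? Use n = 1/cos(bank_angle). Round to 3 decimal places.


Step 1: Convert 74 degrees to radians = 1.291544
Step 2: cos(74 deg) = 0.275637
Step 3: n = 1 / 0.275637 = 3.628

3.628


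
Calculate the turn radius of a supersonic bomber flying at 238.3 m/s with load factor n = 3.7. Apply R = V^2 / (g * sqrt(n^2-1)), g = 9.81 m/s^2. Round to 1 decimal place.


Step 1: V^2 = 238.3^2 = 56786.89
Step 2: n^2 - 1 = 3.7^2 - 1 = 12.69
Step 3: sqrt(12.69) = 3.562303
Step 4: R = 56786.89 / (9.81 * 3.562303) = 1625.0 m

1625.0


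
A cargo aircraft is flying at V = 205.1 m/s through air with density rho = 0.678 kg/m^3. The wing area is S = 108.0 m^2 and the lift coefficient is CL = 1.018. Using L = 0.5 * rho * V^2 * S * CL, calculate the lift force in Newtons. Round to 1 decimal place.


Step 1: Calculate dynamic pressure q = 0.5 * 0.678 * 205.1^2 = 0.5 * 0.678 * 42066.01 = 14260.3774 Pa
Step 2: Multiply by wing area and lift coefficient: L = 14260.3774 * 108.0 * 1.018
Step 3: L = 1540120.7581 * 1.018 = 1567842.9 N

1567842.9


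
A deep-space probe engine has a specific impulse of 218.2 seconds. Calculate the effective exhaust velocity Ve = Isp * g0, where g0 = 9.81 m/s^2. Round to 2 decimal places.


Step 1: Ve = Isp * g0 = 218.2 * 9.81
Step 2: Ve = 2140.54 m/s

2140.54


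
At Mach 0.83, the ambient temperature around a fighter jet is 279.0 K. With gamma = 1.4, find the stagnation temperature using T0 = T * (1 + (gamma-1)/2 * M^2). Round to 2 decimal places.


Step 1: (gamma-1)/2 = 0.2
Step 2: M^2 = 0.6889
Step 3: 1 + 0.2 * 0.6889 = 1.13778
Step 4: T0 = 279.0 * 1.13778 = 317.44 K

317.44


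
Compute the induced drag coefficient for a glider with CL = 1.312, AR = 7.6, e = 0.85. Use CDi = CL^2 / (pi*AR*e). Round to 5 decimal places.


Step 1: CL^2 = 1.312^2 = 1.721344
Step 2: pi * AR * e = 3.14159 * 7.6 * 0.85 = 20.294689
Step 3: CDi = 1.721344 / 20.294689 = 0.08482

0.08482


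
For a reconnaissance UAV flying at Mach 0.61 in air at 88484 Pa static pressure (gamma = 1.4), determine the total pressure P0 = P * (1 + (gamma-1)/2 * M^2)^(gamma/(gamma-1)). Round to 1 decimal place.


Step 1: (gamma-1)/2 * M^2 = 0.2 * 0.3721 = 0.07442
Step 2: 1 + 0.07442 = 1.07442
Step 3: Exponent gamma/(gamma-1) = 3.5
Step 4: P0 = 88484 * 1.07442^3.5 = 113755.9 Pa

113755.9


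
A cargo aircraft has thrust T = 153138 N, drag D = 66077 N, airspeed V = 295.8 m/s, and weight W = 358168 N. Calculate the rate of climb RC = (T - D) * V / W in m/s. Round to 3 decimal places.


Step 1: Excess thrust = T - D = 153138 - 66077 = 87061 N
Step 2: Excess power = 87061 * 295.8 = 25752643.8 W
Step 3: RC = 25752643.8 / 358168 = 71.901 m/s

71.901


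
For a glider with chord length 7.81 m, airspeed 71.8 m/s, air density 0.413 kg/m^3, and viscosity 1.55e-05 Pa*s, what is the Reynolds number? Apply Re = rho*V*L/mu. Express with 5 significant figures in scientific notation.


Step 1: Numerator = rho * V * L = 0.413 * 71.8 * 7.81 = 231.593054
Step 2: Re = 231.593054 / 1.55e-05
Step 3: Re = 1.4941e+07

1.4941e+07


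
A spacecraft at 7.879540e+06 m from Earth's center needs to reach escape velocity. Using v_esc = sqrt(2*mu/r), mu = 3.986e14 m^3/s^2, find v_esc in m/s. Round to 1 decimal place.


Step 1: 2*mu/r = 2 * 3.986e14 / 7.879540e+06 = 101173418.7529
Step 2: v_esc = sqrt(101173418.7529) = 10058.5 m/s

10058.5


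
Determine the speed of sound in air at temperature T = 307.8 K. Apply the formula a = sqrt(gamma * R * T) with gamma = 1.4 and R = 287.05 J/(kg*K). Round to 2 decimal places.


Step 1: gamma * R * T = 1.4 * 287.05 * 307.8 = 123695.586
Step 2: a = sqrt(123695.586) = 351.70 m/s

351.70


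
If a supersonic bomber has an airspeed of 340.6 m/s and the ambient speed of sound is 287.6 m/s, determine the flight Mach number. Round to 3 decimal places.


Step 1: M = V / a = 340.6 / 287.6
Step 2: M = 1.184

1.184


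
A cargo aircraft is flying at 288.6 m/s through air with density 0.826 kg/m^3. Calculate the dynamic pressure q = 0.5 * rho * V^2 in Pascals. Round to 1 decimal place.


Step 1: V^2 = 288.6^2 = 83289.96
Step 2: q = 0.5 * 0.826 * 83289.96
Step 3: q = 34398.8 Pa

34398.8


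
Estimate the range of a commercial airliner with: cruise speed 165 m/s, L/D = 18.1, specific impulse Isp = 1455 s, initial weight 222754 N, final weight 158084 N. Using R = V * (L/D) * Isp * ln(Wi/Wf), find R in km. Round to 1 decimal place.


Step 1: Coefficient = V * (L/D) * Isp = 165 * 18.1 * 1455 = 4345357.5 m
Step 2: Wi/Wf = 222754 / 158084 = 1.409086
Step 3: ln(1.409086) = 0.342941
Step 4: R = 4345357.5 * 0.342941 = 1490203.4 m = 1490.2 km

1490.2


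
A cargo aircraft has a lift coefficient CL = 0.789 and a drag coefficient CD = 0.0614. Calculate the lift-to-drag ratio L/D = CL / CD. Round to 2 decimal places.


Step 1: L/D = CL / CD = 0.789 / 0.0614
Step 2: L/D = 12.85

12.85


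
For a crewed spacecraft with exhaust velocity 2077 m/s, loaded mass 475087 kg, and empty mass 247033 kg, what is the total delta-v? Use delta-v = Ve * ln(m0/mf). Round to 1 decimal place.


Step 1: Mass ratio m0/mf = 475087 / 247033 = 1.923172
Step 2: ln(1.923172) = 0.653976
Step 3: delta-v = 2077 * 0.653976 = 1358.3 m/s

1358.3


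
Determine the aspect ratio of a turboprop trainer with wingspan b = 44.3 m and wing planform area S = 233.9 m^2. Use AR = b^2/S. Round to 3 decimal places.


Step 1: b^2 = 44.3^2 = 1962.49
Step 2: AR = 1962.49 / 233.9 = 8.390

8.390


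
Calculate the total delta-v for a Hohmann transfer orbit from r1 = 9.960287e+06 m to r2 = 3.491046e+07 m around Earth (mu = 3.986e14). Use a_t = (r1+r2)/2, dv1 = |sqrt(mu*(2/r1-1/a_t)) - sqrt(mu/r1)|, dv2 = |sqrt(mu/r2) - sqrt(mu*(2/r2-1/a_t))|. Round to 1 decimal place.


Step 1: Transfer semi-major axis a_t = (9.960287e+06 + 3.491046e+07) / 2 = 2.243537e+07 m
Step 2: v1 (circular at r1) = sqrt(mu/r1) = 6326.05 m/s
Step 3: v_t1 = sqrt(mu*(2/r1 - 1/a_t)) = 7891.21 m/s
Step 4: dv1 = |7891.21 - 6326.05| = 1565.16 m/s
Step 5: v2 (circular at r2) = 3379.02 m/s, v_t2 = 2251.44 m/s
Step 6: dv2 = |3379.02 - 2251.44| = 1127.58 m/s
Step 7: Total delta-v = 1565.16 + 1127.58 = 2692.7 m/s

2692.7


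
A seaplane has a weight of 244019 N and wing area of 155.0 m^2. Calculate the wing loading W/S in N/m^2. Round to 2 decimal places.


Step 1: Wing loading = W / S = 244019 / 155.0
Step 2: Wing loading = 1574.32 N/m^2

1574.32


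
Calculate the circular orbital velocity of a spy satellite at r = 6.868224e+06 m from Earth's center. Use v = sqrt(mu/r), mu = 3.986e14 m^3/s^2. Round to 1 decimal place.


Step 1: mu / r = 3.986e14 / 6.868224e+06 = 58035381.4902
Step 2: v = sqrt(58035381.4902) = 7618.1 m/s

7618.1


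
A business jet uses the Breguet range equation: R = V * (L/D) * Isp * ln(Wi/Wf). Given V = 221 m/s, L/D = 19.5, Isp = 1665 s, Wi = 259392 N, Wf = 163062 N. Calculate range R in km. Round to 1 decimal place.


Step 1: Coefficient = V * (L/D) * Isp = 221 * 19.5 * 1665 = 7175317.5 m
Step 2: Wi/Wf = 259392 / 163062 = 1.590757
Step 3: ln(1.590757) = 0.46421
Step 4: R = 7175317.5 * 0.46421 = 3330853.7 m = 3330.9 km

3330.9


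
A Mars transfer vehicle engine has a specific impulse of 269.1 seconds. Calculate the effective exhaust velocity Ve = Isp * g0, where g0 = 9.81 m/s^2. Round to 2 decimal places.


Step 1: Ve = Isp * g0 = 269.1 * 9.81
Step 2: Ve = 2639.87 m/s

2639.87


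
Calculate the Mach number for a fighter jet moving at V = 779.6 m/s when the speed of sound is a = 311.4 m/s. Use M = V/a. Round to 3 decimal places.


Step 1: M = V / a = 779.6 / 311.4
Step 2: M = 2.504

2.504


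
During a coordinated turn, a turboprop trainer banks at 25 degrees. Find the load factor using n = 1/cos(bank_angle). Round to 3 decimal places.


Step 1: Convert 25 degrees to radians = 0.436332
Step 2: cos(25 deg) = 0.906308
Step 3: n = 1 / 0.906308 = 1.103

1.103


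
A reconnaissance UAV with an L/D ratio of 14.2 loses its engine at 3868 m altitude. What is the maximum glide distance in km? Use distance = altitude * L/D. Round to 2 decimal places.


Step 1: Glide distance = altitude * L/D = 3868 * 14.2 = 54925.6 m
Step 2: Convert to km: 54925.6 / 1000 = 54.93 km

54.93


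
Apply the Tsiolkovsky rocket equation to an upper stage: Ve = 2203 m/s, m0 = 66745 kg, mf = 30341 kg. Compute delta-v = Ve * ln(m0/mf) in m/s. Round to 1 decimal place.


Step 1: Mass ratio m0/mf = 66745 / 30341 = 2.199829
Step 2: ln(2.199829) = 0.788379
Step 3: delta-v = 2203 * 0.788379 = 1736.8 m/s

1736.8


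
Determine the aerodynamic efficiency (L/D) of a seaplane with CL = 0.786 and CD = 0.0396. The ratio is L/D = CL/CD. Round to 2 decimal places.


Step 1: L/D = CL / CD = 0.786 / 0.0396
Step 2: L/D = 19.85

19.85


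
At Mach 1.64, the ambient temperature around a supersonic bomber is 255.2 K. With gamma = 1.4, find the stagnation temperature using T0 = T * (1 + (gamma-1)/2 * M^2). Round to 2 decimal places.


Step 1: (gamma-1)/2 = 0.2
Step 2: M^2 = 2.6896
Step 3: 1 + 0.2 * 2.6896 = 1.53792
Step 4: T0 = 255.2 * 1.53792 = 392.48 K

392.48


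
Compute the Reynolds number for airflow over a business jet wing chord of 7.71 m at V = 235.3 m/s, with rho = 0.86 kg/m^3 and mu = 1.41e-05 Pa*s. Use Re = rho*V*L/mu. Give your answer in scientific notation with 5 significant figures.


Step 1: Numerator = rho * V * L = 0.86 * 235.3 * 7.71 = 1560.18018
Step 2: Re = 1560.18018 / 1.41e-05
Step 3: Re = 1.1065e+08

1.1065e+08


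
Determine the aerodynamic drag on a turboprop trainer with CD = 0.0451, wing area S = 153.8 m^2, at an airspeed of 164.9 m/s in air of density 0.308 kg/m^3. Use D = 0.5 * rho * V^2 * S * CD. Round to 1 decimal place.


Step 1: Dynamic pressure q = 0.5 * 0.308 * 164.9^2 = 4187.5695 Pa
Step 2: Drag D = q * S * CD = 4187.5695 * 153.8 * 0.0451
Step 3: D = 29046.6 N

29046.6


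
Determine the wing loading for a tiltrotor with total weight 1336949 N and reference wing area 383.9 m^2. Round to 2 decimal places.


Step 1: Wing loading = W / S = 1336949 / 383.9
Step 2: Wing loading = 3482.54 N/m^2

3482.54


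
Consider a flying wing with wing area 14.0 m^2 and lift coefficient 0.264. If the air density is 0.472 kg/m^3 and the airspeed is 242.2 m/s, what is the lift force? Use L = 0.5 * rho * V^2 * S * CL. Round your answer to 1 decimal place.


Step 1: Calculate dynamic pressure q = 0.5 * 0.472 * 242.2^2 = 0.5 * 0.472 * 58660.84 = 13843.9582 Pa
Step 2: Multiply by wing area and lift coefficient: L = 13843.9582 * 14.0 * 0.264
Step 3: L = 193815.4154 * 0.264 = 51167.3 N

51167.3


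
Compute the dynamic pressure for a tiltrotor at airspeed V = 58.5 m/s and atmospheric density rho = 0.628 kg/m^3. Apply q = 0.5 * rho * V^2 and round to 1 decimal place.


Step 1: V^2 = 58.5^2 = 3422.25
Step 2: q = 0.5 * 0.628 * 3422.25
Step 3: q = 1074.6 Pa

1074.6


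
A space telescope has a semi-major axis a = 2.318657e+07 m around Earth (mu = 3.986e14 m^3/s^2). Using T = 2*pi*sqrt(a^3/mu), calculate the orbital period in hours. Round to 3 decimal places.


Step 1: a^3 / mu = 1.246549e+22 / 3.986e14 = 3.127319e+07
Step 2: sqrt(3.127319e+07) = 5592.244 s
Step 3: T = 2*pi * 5592.244 = 35137.11 s
Step 4: T in hours = 35137.11 / 3600 = 9.760 hours

9.760


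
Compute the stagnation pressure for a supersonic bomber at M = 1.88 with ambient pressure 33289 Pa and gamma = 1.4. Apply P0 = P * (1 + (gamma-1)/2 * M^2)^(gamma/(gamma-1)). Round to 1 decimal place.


Step 1: (gamma-1)/2 * M^2 = 0.2 * 3.5344 = 0.70688
Step 2: 1 + 0.70688 = 1.70688
Step 3: Exponent gamma/(gamma-1) = 3.5
Step 4: P0 = 33289 * 1.70688^3.5 = 216277.4 Pa

216277.4


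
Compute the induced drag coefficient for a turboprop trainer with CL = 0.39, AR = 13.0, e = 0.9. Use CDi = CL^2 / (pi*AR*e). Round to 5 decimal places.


Step 1: CL^2 = 0.39^2 = 0.1521
Step 2: pi * AR * e = 3.14159 * 13.0 * 0.9 = 36.756634
Step 3: CDi = 0.1521 / 36.756634 = 0.00414

0.00414


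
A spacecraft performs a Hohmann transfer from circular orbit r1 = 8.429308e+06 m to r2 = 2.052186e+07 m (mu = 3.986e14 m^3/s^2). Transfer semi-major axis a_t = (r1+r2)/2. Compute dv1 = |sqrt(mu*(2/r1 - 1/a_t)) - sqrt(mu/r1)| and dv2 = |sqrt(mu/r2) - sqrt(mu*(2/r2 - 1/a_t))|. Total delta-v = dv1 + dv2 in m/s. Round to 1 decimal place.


Step 1: Transfer semi-major axis a_t = (8.429308e+06 + 2.052186e+07) / 2 = 1.447558e+07 m
Step 2: v1 (circular at r1) = sqrt(mu/r1) = 6876.58 m/s
Step 3: v_t1 = sqrt(mu*(2/r1 - 1/a_t)) = 8187.72 m/s
Step 4: dv1 = |8187.72 - 6876.58| = 1311.14 m/s
Step 5: v2 (circular at r2) = 4407.17 m/s, v_t2 = 3363.09 m/s
Step 6: dv2 = |4407.17 - 3363.09| = 1044.09 m/s
Step 7: Total delta-v = 1311.14 + 1044.09 = 2355.2 m/s

2355.2
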